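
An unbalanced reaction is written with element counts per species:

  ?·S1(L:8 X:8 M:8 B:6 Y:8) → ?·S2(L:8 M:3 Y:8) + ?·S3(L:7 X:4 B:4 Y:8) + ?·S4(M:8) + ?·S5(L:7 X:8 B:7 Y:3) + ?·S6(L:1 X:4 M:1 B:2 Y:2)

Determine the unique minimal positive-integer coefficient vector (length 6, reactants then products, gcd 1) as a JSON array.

L: 6·8 = 48 | 1·8+3·7+5·0+2·7+5·1 = 48
X: 6·8 = 48 | 1·0+3·4+5·0+2·8+5·4 = 48
M: 6·8 = 48 | 1·3+3·0+5·8+2·0+5·1 = 48
B: 6·6 = 36 | 1·0+3·4+5·0+2·7+5·2 = 36
Y: 6·8 = 48 | 1·8+3·8+5·0+2·3+5·2 = 48
gcd(6,1,3,5,2,5) = 1

Coefficients: [6, 1, 3, 5, 2, 5]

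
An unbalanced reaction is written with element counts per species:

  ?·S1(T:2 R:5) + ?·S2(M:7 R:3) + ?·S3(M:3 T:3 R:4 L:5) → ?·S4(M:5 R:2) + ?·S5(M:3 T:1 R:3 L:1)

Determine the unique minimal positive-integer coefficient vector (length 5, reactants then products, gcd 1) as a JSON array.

M: 1·0+6·7+1·3 = 45 | 6·5+5·3 = 45
T: 1·2+6·0+1·3 = 5 | 6·0+5·1 = 5
R: 1·5+6·3+1·4 = 27 | 6·2+5·3 = 27
L: 1·0+6·0+1·5 = 5 | 6·0+5·1 = 5
gcd(1,6,1,6,5) = 1

Coefficients: [1, 6, 1, 6, 5]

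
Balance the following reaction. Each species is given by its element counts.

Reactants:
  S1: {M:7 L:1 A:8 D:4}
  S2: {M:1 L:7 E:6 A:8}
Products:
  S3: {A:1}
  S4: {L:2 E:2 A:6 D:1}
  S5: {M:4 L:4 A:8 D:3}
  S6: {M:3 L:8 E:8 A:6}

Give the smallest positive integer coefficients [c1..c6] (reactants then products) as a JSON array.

Coefficients: [1, 3, 6, 1, 1, 2]

M: 1·7+3·1 = 10 | 6·0+1·0+1·4+2·3 = 10
L: 1·1+3·7 = 22 | 6·0+1·2+1·4+2·8 = 22
E: 1·0+3·6 = 18 | 6·0+1·2+1·0+2·8 = 18
A: 1·8+3·8 = 32 | 6·1+1·6+1·8+2·6 = 32
D: 1·4+3·0 = 4 | 6·0+1·1+1·3+2·0 = 4
gcd(1,3,6,1,1,2) = 1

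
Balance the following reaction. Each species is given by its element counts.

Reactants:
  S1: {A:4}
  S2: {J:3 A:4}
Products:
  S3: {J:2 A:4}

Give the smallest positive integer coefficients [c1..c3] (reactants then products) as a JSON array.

J: 1·0+2·3 = 6 | 3·2 = 6
A: 1·4+2·4 = 12 | 3·4 = 12
gcd(1,2,3) = 1

Coefficients: [1, 2, 3]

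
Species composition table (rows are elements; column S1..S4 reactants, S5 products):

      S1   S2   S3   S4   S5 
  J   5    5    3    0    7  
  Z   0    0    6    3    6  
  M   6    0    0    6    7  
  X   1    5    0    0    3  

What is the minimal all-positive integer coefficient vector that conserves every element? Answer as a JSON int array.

J: 3·5+3·5+4·3+4·0 = 42 | 6·7 = 42
Z: 3·0+3·0+4·6+4·3 = 36 | 6·6 = 36
M: 3·6+3·0+4·0+4·6 = 42 | 6·7 = 42
X: 3·1+3·5+4·0+4·0 = 18 | 6·3 = 18
gcd(3,3,4,4,6) = 1

Coefficients: [3, 3, 4, 4, 6]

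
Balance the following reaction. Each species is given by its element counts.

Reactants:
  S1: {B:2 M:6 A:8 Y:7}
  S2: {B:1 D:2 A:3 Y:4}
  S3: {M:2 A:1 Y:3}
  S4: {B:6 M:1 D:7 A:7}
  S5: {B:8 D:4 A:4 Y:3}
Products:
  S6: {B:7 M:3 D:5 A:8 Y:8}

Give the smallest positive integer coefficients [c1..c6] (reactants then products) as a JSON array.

Coefficients: [1, 3, 4, 1, 3, 5]

B: 1·2+3·1+4·0+1·6+3·8 = 35 | 5·7 = 35
M: 1·6+3·0+4·2+1·1+3·0 = 15 | 5·3 = 15
D: 1·0+3·2+4·0+1·7+3·4 = 25 | 5·5 = 25
A: 1·8+3·3+4·1+1·7+3·4 = 40 | 5·8 = 40
Y: 1·7+3·4+4·3+1·0+3·3 = 40 | 5·8 = 40
gcd(1,3,4,1,3,5) = 1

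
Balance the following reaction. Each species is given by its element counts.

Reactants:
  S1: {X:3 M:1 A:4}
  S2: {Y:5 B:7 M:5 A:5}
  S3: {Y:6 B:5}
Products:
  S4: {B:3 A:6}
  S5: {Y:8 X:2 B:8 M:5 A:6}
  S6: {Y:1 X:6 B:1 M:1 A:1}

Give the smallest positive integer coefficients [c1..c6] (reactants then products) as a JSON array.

Y: 6·0+5·5+4·6 = 49 | 2·0+6·8+1·1 = 49
X: 6·3+5·0+4·0 = 18 | 2·0+6·2+1·6 = 18
B: 6·0+5·7+4·5 = 55 | 2·3+6·8+1·1 = 55
M: 6·1+5·5+4·0 = 31 | 2·0+6·5+1·1 = 31
A: 6·4+5·5+4·0 = 49 | 2·6+6·6+1·1 = 49
gcd(6,5,4,2,6,1) = 1

Coefficients: [6, 5, 4, 2, 6, 1]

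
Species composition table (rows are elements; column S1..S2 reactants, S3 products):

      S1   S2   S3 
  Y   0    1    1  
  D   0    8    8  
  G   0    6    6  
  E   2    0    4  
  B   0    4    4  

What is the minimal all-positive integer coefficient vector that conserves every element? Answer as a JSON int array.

Y: 2·0+1·1 = 1 | 1·1 = 1
D: 2·0+1·8 = 8 | 1·8 = 8
G: 2·0+1·6 = 6 | 1·6 = 6
E: 2·2+1·0 = 4 | 1·4 = 4
B: 2·0+1·4 = 4 | 1·4 = 4
gcd(2,1,1) = 1

Coefficients: [2, 1, 1]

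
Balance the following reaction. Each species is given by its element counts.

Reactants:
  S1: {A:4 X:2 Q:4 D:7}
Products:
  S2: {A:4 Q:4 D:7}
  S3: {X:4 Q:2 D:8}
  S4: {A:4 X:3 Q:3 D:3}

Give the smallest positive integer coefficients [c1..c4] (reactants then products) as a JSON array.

Coefficients: [5, 3, 1, 2]

A: 5·4 = 20 | 3·4+1·0+2·4 = 20
X: 5·2 = 10 | 3·0+1·4+2·3 = 10
Q: 5·4 = 20 | 3·4+1·2+2·3 = 20
D: 5·7 = 35 | 3·7+1·8+2·3 = 35
gcd(5,3,1,2) = 1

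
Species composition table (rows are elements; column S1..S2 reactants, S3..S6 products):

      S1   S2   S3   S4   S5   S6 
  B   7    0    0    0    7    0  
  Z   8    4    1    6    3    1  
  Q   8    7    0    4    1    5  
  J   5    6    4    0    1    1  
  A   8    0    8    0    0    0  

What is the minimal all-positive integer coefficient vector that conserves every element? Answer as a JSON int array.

Coefficients: [5, 1, 5, 3, 5, 6]

B: 5·7+1·0 = 35 | 5·0+3·0+5·7+6·0 = 35
Z: 5·8+1·4 = 44 | 5·1+3·6+5·3+6·1 = 44
Q: 5·8+1·7 = 47 | 5·0+3·4+5·1+6·5 = 47
J: 5·5+1·6 = 31 | 5·4+3·0+5·1+6·1 = 31
A: 5·8+1·0 = 40 | 5·8+3·0+5·0+6·0 = 40
gcd(5,1,5,3,5,6) = 1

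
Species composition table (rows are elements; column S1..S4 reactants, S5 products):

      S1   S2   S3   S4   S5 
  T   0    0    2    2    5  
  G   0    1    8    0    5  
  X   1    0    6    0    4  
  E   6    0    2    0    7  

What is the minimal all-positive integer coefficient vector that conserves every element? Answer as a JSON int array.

Coefficients: [2, 2, 1, 4, 2]

T: 2·0+2·0+1·2+4·2 = 10 | 2·5 = 10
G: 2·0+2·1+1·8+4·0 = 10 | 2·5 = 10
X: 2·1+2·0+1·6+4·0 = 8 | 2·4 = 8
E: 2·6+2·0+1·2+4·0 = 14 | 2·7 = 14
gcd(2,2,1,4,2) = 1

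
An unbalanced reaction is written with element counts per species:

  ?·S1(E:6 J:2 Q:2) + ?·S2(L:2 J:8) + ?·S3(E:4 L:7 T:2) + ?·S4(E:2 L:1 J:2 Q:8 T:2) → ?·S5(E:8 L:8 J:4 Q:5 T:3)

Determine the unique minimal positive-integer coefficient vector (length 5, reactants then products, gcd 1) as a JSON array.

Coefficients: [2, 1, 4, 2, 4]

E: 2·6+1·0+4·4+2·2 = 32 | 4·8 = 32
L: 2·0+1·2+4·7+2·1 = 32 | 4·8 = 32
J: 2·2+1·8+4·0+2·2 = 16 | 4·4 = 16
Q: 2·2+1·0+4·0+2·8 = 20 | 4·5 = 20
T: 2·0+1·0+4·2+2·2 = 12 | 4·3 = 12
gcd(2,1,4,2,4) = 1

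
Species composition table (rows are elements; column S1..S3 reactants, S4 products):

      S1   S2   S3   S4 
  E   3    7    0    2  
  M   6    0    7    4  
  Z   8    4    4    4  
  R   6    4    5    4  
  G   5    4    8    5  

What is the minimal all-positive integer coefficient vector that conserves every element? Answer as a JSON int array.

Coefficients: [1, 1, 2, 5]

E: 1·3+1·7+2·0 = 10 | 5·2 = 10
M: 1·6+1·0+2·7 = 20 | 5·4 = 20
Z: 1·8+1·4+2·4 = 20 | 5·4 = 20
R: 1·6+1·4+2·5 = 20 | 5·4 = 20
G: 1·5+1·4+2·8 = 25 | 5·5 = 25
gcd(1,1,2,5) = 1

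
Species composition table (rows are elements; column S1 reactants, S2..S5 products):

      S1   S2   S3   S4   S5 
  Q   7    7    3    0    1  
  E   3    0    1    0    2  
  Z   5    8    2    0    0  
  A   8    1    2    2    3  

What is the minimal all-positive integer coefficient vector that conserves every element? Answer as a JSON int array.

Q: 4·7 = 28 | 1·7+6·3+5·0+3·1 = 28
E: 4·3 = 12 | 1·0+6·1+5·0+3·2 = 12
Z: 4·5 = 20 | 1·8+6·2+5·0+3·0 = 20
A: 4·8 = 32 | 1·1+6·2+5·2+3·3 = 32
gcd(4,1,6,5,3) = 1

Coefficients: [4, 1, 6, 5, 3]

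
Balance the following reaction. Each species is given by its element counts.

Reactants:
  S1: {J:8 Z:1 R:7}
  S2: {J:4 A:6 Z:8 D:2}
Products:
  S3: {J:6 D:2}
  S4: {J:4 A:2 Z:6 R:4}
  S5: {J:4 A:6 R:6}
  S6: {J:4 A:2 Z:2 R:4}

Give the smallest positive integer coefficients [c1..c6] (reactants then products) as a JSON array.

Coefficients: [6, 4, 4, 5, 1, 4]

J: 6·8+4·4 = 64 | 4·6+5·4+1·4+4·4 = 64
A: 6·0+4·6 = 24 | 4·0+5·2+1·6+4·2 = 24
Z: 6·1+4·8 = 38 | 4·0+5·6+1·0+4·2 = 38
R: 6·7+4·0 = 42 | 4·0+5·4+1·6+4·4 = 42
D: 6·0+4·2 = 8 | 4·2+5·0+1·0+4·0 = 8
gcd(6,4,4,5,1,4) = 1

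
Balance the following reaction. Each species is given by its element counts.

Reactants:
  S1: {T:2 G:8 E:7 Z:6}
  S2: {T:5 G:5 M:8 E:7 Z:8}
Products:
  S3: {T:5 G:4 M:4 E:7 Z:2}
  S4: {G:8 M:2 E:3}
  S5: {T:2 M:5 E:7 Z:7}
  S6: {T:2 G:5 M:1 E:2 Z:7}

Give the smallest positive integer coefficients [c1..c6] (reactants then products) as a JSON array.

Coefficients: [5, 6, 4, 3, 4, 6]

T: 5·2+6·5 = 40 | 4·5+3·0+4·2+6·2 = 40
G: 5·8+6·5 = 70 | 4·4+3·8+4·0+6·5 = 70
M: 5·0+6·8 = 48 | 4·4+3·2+4·5+6·1 = 48
E: 5·7+6·7 = 77 | 4·7+3·3+4·7+6·2 = 77
Z: 5·6+6·8 = 78 | 4·2+3·0+4·7+6·7 = 78
gcd(5,6,4,3,4,6) = 1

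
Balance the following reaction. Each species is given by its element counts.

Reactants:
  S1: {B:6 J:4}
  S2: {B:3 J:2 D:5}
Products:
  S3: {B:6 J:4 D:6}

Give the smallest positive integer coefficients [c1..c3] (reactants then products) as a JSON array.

B: 2·6+6·3 = 30 | 5·6 = 30
J: 2·4+6·2 = 20 | 5·4 = 20
D: 2·0+6·5 = 30 | 5·6 = 30
gcd(2,6,5) = 1

Coefficients: [2, 6, 5]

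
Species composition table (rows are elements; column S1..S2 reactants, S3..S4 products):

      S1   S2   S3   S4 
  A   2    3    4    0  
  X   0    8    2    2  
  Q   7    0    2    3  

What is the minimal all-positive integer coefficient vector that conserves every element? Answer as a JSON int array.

Coefficients: [3, 2, 3, 5]

A: 3·2+2·3 = 12 | 3·4+5·0 = 12
X: 3·0+2·8 = 16 | 3·2+5·2 = 16
Q: 3·7+2·0 = 21 | 3·2+5·3 = 21
gcd(3,2,3,5) = 1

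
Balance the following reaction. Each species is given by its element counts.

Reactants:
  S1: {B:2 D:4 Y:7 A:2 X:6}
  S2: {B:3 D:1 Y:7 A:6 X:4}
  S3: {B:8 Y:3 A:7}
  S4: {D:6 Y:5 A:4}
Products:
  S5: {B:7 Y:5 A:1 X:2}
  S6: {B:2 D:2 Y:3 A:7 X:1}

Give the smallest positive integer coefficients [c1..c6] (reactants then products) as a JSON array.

B: 1·2+2·3+4·8+1·0 = 40 | 4·7+6·2 = 40
D: 1·4+2·1+4·0+1·6 = 12 | 4·0+6·2 = 12
Y: 1·7+2·7+4·3+1·5 = 38 | 4·5+6·3 = 38
A: 1·2+2·6+4·7+1·4 = 46 | 4·1+6·7 = 46
X: 1·6+2·4+4·0+1·0 = 14 | 4·2+6·1 = 14
gcd(1,2,4,1,4,6) = 1

Coefficients: [1, 2, 4, 1, 4, 6]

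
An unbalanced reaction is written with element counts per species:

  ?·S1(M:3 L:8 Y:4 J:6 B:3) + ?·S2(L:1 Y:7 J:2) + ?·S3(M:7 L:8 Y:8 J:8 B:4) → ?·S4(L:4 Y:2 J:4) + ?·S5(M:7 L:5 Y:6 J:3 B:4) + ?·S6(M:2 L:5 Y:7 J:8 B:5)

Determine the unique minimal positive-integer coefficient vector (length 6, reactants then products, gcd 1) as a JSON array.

Coefficients: [3, 1, 3, 6, 4, 1]

M: 3·3+1·0+3·7 = 30 | 6·0+4·7+1·2 = 30
L: 3·8+1·1+3·8 = 49 | 6·4+4·5+1·5 = 49
Y: 3·4+1·7+3·8 = 43 | 6·2+4·6+1·7 = 43
J: 3·6+1·2+3·8 = 44 | 6·4+4·3+1·8 = 44
B: 3·3+1·0+3·4 = 21 | 6·0+4·4+1·5 = 21
gcd(3,1,3,6,4,1) = 1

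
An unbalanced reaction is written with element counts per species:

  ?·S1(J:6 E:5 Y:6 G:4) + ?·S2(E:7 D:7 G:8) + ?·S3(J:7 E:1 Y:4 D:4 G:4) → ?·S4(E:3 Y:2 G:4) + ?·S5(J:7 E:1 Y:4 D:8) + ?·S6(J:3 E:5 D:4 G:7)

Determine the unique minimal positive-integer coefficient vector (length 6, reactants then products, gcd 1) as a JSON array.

Coefficients: [2, 4, 3, 6, 3, 4]

J: 2·6+4·0+3·7 = 33 | 6·0+3·7+4·3 = 33
E: 2·5+4·7+3·1 = 41 | 6·3+3·1+4·5 = 41
Y: 2·6+4·0+3·4 = 24 | 6·2+3·4+4·0 = 24
D: 2·0+4·7+3·4 = 40 | 6·0+3·8+4·4 = 40
G: 2·4+4·8+3·4 = 52 | 6·4+3·0+4·7 = 52
gcd(2,4,3,6,3,4) = 1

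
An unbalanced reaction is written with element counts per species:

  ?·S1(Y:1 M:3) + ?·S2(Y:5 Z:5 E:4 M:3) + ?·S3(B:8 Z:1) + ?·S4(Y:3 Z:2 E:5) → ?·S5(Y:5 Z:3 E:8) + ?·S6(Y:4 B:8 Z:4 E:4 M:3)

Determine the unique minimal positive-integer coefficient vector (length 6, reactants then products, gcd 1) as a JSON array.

Coefficients: [3, 2, 5, 4, 1, 5]

Y: 3·1+2·5+5·0+4·3 = 25 | 1·5+5·4 = 25
B: 3·0+2·0+5·8+4·0 = 40 | 1·0+5·8 = 40
Z: 3·0+2·5+5·1+4·2 = 23 | 1·3+5·4 = 23
E: 3·0+2·4+5·0+4·5 = 28 | 1·8+5·4 = 28
M: 3·3+2·3+5·0+4·0 = 15 | 1·0+5·3 = 15
gcd(3,2,5,4,1,5) = 1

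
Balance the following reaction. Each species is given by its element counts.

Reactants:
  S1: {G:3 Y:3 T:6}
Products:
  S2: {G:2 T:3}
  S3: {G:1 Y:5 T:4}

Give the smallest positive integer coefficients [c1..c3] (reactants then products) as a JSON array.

Coefficients: [5, 6, 3]

G: 5·3 = 15 | 6·2+3·1 = 15
Y: 5·3 = 15 | 6·0+3·5 = 15
T: 5·6 = 30 | 6·3+3·4 = 30
gcd(5,6,3) = 1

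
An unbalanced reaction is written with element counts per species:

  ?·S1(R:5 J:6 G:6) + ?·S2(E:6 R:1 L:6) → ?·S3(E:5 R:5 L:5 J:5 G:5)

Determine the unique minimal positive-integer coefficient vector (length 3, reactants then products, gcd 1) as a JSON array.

E: 5·0+5·6 = 30 | 6·5 = 30
R: 5·5+5·1 = 30 | 6·5 = 30
L: 5·0+5·6 = 30 | 6·5 = 30
J: 5·6+5·0 = 30 | 6·5 = 30
G: 5·6+5·0 = 30 | 6·5 = 30
gcd(5,5,6) = 1

Coefficients: [5, 5, 6]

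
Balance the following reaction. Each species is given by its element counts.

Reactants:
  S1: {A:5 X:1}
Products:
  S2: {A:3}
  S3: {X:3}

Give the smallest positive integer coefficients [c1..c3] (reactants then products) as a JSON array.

A: 3·5 = 15 | 5·3+1·0 = 15
X: 3·1 = 3 | 5·0+1·3 = 3
gcd(3,5,1) = 1

Coefficients: [3, 5, 1]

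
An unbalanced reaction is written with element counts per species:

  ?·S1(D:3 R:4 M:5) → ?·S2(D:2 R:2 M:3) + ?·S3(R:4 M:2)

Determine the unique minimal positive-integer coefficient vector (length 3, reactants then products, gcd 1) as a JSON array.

Coefficients: [4, 6, 1]

D: 4·3 = 12 | 6·2+1·0 = 12
R: 4·4 = 16 | 6·2+1·4 = 16
M: 4·5 = 20 | 6·3+1·2 = 20
gcd(4,6,1) = 1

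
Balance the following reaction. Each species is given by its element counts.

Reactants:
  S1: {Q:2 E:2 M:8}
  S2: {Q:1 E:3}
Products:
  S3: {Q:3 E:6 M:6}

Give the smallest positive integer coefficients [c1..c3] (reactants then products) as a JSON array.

Q: 3·2+6·1 = 12 | 4·3 = 12
E: 3·2+6·3 = 24 | 4·6 = 24
M: 3·8+6·0 = 24 | 4·6 = 24
gcd(3,6,4) = 1

Coefficients: [3, 6, 4]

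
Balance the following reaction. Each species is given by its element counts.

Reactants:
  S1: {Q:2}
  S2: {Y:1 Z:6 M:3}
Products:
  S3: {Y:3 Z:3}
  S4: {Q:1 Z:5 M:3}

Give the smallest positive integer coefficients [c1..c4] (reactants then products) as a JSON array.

Q: 3·2+6·0 = 6 | 2·0+6·1 = 6
Y: 3·0+6·1 = 6 | 2·3+6·0 = 6
Z: 3·0+6·6 = 36 | 2·3+6·5 = 36
M: 3·0+6·3 = 18 | 2·0+6·3 = 18
gcd(3,6,2,6) = 1

Coefficients: [3, 6, 2, 6]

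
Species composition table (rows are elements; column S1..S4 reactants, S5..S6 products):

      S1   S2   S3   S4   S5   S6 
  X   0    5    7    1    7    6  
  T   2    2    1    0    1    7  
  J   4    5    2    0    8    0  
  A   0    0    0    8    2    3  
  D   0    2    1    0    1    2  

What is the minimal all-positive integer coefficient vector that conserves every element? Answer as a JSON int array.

X: 5·0+2·5+5·7+2·1 = 47 | 5·7+2·6 = 47
T: 5·2+2·2+5·1+2·0 = 19 | 5·1+2·7 = 19
J: 5·4+2·5+5·2+2·0 = 40 | 5·8+2·0 = 40
A: 5·0+2·0+5·0+2·8 = 16 | 5·2+2·3 = 16
D: 5·0+2·2+5·1+2·0 = 9 | 5·1+2·2 = 9
gcd(5,2,5,2,5,2) = 1

Coefficients: [5, 2, 5, 2, 5, 2]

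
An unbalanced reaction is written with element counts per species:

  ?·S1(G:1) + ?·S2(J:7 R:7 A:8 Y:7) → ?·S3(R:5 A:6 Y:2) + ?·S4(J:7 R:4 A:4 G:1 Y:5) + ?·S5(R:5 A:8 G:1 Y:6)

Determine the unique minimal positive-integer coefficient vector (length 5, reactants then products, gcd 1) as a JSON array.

J: 6·0+5·7 = 35 | 2·0+5·7+1·0 = 35
R: 6·0+5·7 = 35 | 2·5+5·4+1·5 = 35
A: 6·0+5·8 = 40 | 2·6+5·4+1·8 = 40
G: 6·1+5·0 = 6 | 2·0+5·1+1·1 = 6
Y: 6·0+5·7 = 35 | 2·2+5·5+1·6 = 35
gcd(6,5,2,5,1) = 1

Coefficients: [6, 5, 2, 5, 1]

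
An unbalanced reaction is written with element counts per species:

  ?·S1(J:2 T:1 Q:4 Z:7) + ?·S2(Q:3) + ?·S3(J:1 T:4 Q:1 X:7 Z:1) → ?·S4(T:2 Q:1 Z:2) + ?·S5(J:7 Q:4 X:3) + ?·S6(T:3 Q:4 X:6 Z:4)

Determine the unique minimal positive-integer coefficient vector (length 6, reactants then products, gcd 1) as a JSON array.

J: 4·2+5·0+6·1 = 14 | 5·0+2·7+6·0 = 14
T: 4·1+5·0+6·4 = 28 | 5·2+2·0+6·3 = 28
Q: 4·4+5·3+6·1 = 37 | 5·1+2·4+6·4 = 37
X: 4·0+5·0+6·7 = 42 | 5·0+2·3+6·6 = 42
Z: 4·7+5·0+6·1 = 34 | 5·2+2·0+6·4 = 34
gcd(4,5,6,5,2,6) = 1

Coefficients: [4, 5, 6, 5, 2, 6]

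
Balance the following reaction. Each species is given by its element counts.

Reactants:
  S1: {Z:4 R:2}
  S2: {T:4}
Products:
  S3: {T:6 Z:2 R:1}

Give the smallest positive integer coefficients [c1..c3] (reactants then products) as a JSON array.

Coefficients: [1, 3, 2]

T: 1·0+3·4 = 12 | 2·6 = 12
Z: 1·4+3·0 = 4 | 2·2 = 4
R: 1·2+3·0 = 2 | 2·1 = 2
gcd(1,3,2) = 1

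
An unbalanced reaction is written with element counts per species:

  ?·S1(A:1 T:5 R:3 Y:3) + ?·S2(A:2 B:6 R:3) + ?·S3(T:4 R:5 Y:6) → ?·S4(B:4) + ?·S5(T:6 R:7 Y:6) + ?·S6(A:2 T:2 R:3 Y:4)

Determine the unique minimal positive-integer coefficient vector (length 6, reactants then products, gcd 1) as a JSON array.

A: 2·1+2·2+5·0 = 6 | 3·0+4·0+3·2 = 6
B: 2·0+2·6+5·0 = 12 | 3·4+4·0+3·0 = 12
T: 2·5+2·0+5·4 = 30 | 3·0+4·6+3·2 = 30
R: 2·3+2·3+5·5 = 37 | 3·0+4·7+3·3 = 37
Y: 2·3+2·0+5·6 = 36 | 3·0+4·6+3·4 = 36
gcd(2,2,5,3,4,3) = 1

Coefficients: [2, 2, 5, 3, 4, 3]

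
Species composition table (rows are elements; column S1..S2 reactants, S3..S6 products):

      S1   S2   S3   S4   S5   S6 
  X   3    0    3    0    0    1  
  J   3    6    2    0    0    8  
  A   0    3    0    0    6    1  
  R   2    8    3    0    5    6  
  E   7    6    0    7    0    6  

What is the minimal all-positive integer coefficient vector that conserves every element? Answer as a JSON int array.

X: 4·3+3·0 = 12 | 3·3+4·0+1·0+3·1 = 12
J: 4·3+3·6 = 30 | 3·2+4·0+1·0+3·8 = 30
A: 4·0+3·3 = 9 | 3·0+4·0+1·6+3·1 = 9
R: 4·2+3·8 = 32 | 3·3+4·0+1·5+3·6 = 32
E: 4·7+3·6 = 46 | 3·0+4·7+1·0+3·6 = 46
gcd(4,3,3,4,1,3) = 1

Coefficients: [4, 3, 3, 4, 1, 3]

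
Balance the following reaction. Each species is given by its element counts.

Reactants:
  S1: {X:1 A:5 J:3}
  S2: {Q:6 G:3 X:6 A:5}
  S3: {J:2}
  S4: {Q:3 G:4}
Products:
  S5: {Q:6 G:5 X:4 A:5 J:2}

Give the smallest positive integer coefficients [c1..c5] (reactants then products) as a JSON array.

Coefficients: [2, 3, 2, 4, 5]

Q: 2·0+3·6+2·0+4·3 = 30 | 5·6 = 30
G: 2·0+3·3+2·0+4·4 = 25 | 5·5 = 25
X: 2·1+3·6+2·0+4·0 = 20 | 5·4 = 20
A: 2·5+3·5+2·0+4·0 = 25 | 5·5 = 25
J: 2·3+3·0+2·2+4·0 = 10 | 5·2 = 10
gcd(2,3,2,4,5) = 1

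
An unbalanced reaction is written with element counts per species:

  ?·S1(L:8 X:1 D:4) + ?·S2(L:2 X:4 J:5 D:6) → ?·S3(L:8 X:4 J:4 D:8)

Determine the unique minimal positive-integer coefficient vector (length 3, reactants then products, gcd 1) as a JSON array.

Coefficients: [4, 4, 5]

L: 4·8+4·2 = 40 | 5·8 = 40
X: 4·1+4·4 = 20 | 5·4 = 20
J: 4·0+4·5 = 20 | 5·4 = 20
D: 4·4+4·6 = 40 | 5·8 = 40
gcd(4,4,5) = 1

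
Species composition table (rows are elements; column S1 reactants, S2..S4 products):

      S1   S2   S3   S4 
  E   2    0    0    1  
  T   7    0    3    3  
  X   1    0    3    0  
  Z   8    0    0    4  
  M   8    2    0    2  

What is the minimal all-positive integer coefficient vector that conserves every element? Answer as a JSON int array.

E: 3·2 = 6 | 6·0+1·0+6·1 = 6
T: 3·7 = 21 | 6·0+1·3+6·3 = 21
X: 3·1 = 3 | 6·0+1·3+6·0 = 3
Z: 3·8 = 24 | 6·0+1·0+6·4 = 24
M: 3·8 = 24 | 6·2+1·0+6·2 = 24
gcd(3,6,1,6) = 1

Coefficients: [3, 6, 1, 6]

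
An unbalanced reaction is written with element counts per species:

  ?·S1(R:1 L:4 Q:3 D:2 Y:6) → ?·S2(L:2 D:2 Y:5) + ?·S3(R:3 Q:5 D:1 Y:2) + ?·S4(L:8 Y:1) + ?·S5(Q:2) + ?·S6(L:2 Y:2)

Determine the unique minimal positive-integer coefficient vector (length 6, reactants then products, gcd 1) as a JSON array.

R: 6·1 = 6 | 5·0+2·3+1·0+4·0+3·0 = 6
L: 6·4 = 24 | 5·2+2·0+1·8+4·0+3·2 = 24
Q: 6·3 = 18 | 5·0+2·5+1·0+4·2+3·0 = 18
D: 6·2 = 12 | 5·2+2·1+1·0+4·0+3·0 = 12
Y: 6·6 = 36 | 5·5+2·2+1·1+4·0+3·2 = 36
gcd(6,5,2,1,4,3) = 1

Coefficients: [6, 5, 2, 1, 4, 3]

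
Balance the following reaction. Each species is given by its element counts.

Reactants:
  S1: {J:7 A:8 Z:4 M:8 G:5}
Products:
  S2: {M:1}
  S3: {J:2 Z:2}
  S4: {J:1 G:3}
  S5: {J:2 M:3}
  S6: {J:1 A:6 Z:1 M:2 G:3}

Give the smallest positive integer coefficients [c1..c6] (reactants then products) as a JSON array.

J: 3·7 = 21 | 4·0+4·2+1·1+4·2+4·1 = 21
A: 3·8 = 24 | 4·0+4·0+1·0+4·0+4·6 = 24
Z: 3·4 = 12 | 4·0+4·2+1·0+4·0+4·1 = 12
M: 3·8 = 24 | 4·1+4·0+1·0+4·3+4·2 = 24
G: 3·5 = 15 | 4·0+4·0+1·3+4·0+4·3 = 15
gcd(3,4,4,1,4,4) = 1

Coefficients: [3, 4, 4, 1, 4, 4]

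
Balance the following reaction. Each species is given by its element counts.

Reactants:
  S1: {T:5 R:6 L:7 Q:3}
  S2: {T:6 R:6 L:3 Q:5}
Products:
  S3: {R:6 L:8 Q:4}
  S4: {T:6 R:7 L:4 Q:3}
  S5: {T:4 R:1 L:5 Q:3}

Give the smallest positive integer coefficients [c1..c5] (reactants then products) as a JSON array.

Coefficients: [4, 2, 1, 4, 2]

T: 4·5+2·6 = 32 | 1·0+4·6+2·4 = 32
R: 4·6+2·6 = 36 | 1·6+4·7+2·1 = 36
L: 4·7+2·3 = 34 | 1·8+4·4+2·5 = 34
Q: 4·3+2·5 = 22 | 1·4+4·3+2·3 = 22
gcd(4,2,1,4,2) = 1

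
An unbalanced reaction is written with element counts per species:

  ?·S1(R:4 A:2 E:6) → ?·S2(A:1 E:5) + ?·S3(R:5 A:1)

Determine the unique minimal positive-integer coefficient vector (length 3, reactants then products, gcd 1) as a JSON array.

Coefficients: [5, 6, 4]

R: 5·4 = 20 | 6·0+4·5 = 20
A: 5·2 = 10 | 6·1+4·1 = 10
E: 5·6 = 30 | 6·5+4·0 = 30
gcd(5,6,4) = 1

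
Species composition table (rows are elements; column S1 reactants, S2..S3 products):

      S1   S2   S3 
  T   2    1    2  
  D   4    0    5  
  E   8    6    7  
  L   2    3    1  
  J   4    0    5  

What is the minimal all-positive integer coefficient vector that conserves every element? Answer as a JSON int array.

T: 5·2 = 10 | 2·1+4·2 = 10
D: 5·4 = 20 | 2·0+4·5 = 20
E: 5·8 = 40 | 2·6+4·7 = 40
L: 5·2 = 10 | 2·3+4·1 = 10
J: 5·4 = 20 | 2·0+4·5 = 20
gcd(5,2,4) = 1

Coefficients: [5, 2, 4]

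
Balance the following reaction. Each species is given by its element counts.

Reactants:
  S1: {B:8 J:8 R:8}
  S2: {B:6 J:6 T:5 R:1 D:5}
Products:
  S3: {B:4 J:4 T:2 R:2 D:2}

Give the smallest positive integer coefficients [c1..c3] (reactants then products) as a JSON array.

B: 1·8+2·6 = 20 | 5·4 = 20
J: 1·8+2·6 = 20 | 5·4 = 20
T: 1·0+2·5 = 10 | 5·2 = 10
R: 1·8+2·1 = 10 | 5·2 = 10
D: 1·0+2·5 = 10 | 5·2 = 10
gcd(1,2,5) = 1

Coefficients: [1, 2, 5]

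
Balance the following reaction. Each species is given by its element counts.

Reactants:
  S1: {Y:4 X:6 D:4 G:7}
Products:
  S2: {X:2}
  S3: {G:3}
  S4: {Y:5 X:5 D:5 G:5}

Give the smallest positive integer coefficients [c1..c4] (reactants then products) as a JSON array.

Coefficients: [5, 5, 5, 4]

Y: 5·4 = 20 | 5·0+5·0+4·5 = 20
X: 5·6 = 30 | 5·2+5·0+4·5 = 30
D: 5·4 = 20 | 5·0+5·0+4·5 = 20
G: 5·7 = 35 | 5·0+5·3+4·5 = 35
gcd(5,5,5,4) = 1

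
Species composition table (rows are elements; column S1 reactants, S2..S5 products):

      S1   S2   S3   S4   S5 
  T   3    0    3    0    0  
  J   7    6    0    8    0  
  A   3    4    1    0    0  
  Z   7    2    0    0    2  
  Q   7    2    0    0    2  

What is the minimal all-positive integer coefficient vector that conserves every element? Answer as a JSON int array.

Coefficients: [2, 1, 2, 1, 6]

T: 2·3 = 6 | 1·0+2·3+1·0+6·0 = 6
J: 2·7 = 14 | 1·6+2·0+1·8+6·0 = 14
A: 2·3 = 6 | 1·4+2·1+1·0+6·0 = 6
Z: 2·7 = 14 | 1·2+2·0+1·0+6·2 = 14
Q: 2·7 = 14 | 1·2+2·0+1·0+6·2 = 14
gcd(2,1,2,1,6) = 1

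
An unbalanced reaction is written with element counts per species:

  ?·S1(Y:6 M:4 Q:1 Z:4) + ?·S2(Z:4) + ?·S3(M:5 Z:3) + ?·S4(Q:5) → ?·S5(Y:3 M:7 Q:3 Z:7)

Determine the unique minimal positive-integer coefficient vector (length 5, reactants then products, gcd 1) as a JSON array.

Y: 1·6+1·0+2·0+1·0 = 6 | 2·3 = 6
M: 1·4+1·0+2·5+1·0 = 14 | 2·7 = 14
Q: 1·1+1·0+2·0+1·5 = 6 | 2·3 = 6
Z: 1·4+1·4+2·3+1·0 = 14 | 2·7 = 14
gcd(1,1,2,1,2) = 1

Coefficients: [1, 1, 2, 1, 2]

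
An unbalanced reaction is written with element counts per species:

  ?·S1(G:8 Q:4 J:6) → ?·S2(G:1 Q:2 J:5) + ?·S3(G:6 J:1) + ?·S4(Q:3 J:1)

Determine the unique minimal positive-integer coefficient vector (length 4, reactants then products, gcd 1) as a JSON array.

Coefficients: [5, 4, 6, 4]

G: 5·8 = 40 | 4·1+6·6+4·0 = 40
Q: 5·4 = 20 | 4·2+6·0+4·3 = 20
J: 5·6 = 30 | 4·5+6·1+4·1 = 30
gcd(5,4,6,4) = 1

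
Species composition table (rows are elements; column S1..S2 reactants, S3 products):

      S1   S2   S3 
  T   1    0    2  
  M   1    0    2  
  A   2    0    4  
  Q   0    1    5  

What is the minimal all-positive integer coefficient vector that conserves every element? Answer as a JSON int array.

T: 2·1+5·0 = 2 | 1·2 = 2
M: 2·1+5·0 = 2 | 1·2 = 2
A: 2·2+5·0 = 4 | 1·4 = 4
Q: 2·0+5·1 = 5 | 1·5 = 5
gcd(2,5,1) = 1

Coefficients: [2, 5, 1]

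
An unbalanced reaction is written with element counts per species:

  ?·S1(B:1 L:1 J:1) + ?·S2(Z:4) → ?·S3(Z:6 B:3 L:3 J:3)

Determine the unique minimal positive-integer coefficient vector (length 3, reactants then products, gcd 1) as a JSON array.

Coefficients: [6, 3, 2]

Z: 6·0+3·4 = 12 | 2·6 = 12
B: 6·1+3·0 = 6 | 2·3 = 6
L: 6·1+3·0 = 6 | 2·3 = 6
J: 6·1+3·0 = 6 | 2·3 = 6
gcd(6,3,2) = 1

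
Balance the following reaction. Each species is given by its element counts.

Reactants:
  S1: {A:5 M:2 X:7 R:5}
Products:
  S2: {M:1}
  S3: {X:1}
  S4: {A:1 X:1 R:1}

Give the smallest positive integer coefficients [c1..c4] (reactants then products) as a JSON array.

Coefficients: [1, 2, 2, 5]

A: 1·5 = 5 | 2·0+2·0+5·1 = 5
M: 1·2 = 2 | 2·1+2·0+5·0 = 2
X: 1·7 = 7 | 2·0+2·1+5·1 = 7
R: 1·5 = 5 | 2·0+2·0+5·1 = 5
gcd(1,2,2,5) = 1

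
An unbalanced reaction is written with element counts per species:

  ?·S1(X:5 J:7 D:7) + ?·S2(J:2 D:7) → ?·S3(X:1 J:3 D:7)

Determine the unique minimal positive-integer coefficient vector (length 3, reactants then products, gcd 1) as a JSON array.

Coefficients: [1, 4, 5]

X: 1·5+4·0 = 5 | 5·1 = 5
J: 1·7+4·2 = 15 | 5·3 = 15
D: 1·7+4·7 = 35 | 5·7 = 35
gcd(1,4,5) = 1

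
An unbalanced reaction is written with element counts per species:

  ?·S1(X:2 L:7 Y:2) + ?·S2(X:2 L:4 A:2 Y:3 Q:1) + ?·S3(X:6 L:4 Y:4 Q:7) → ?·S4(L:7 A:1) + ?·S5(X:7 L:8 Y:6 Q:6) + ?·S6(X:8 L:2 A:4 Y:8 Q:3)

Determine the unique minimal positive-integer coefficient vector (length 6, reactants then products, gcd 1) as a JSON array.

Coefficients: [6, 4, 5, 4, 6, 1]

X: 6·2+4·2+5·6 = 50 | 4·0+6·7+1·8 = 50
L: 6·7+4·4+5·4 = 78 | 4·7+6·8+1·2 = 78
A: 6·0+4·2+5·0 = 8 | 4·1+6·0+1·4 = 8
Y: 6·2+4·3+5·4 = 44 | 4·0+6·6+1·8 = 44
Q: 6·0+4·1+5·7 = 39 | 4·0+6·6+1·3 = 39
gcd(6,4,5,4,6,1) = 1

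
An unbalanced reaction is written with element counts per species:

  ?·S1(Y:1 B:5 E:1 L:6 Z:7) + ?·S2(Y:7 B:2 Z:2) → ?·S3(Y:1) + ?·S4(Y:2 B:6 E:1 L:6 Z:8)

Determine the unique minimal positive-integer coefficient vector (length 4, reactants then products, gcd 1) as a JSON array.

Y: 2·1+1·7 = 9 | 5·1+2·2 = 9
B: 2·5+1·2 = 12 | 5·0+2·6 = 12
E: 2·1+1·0 = 2 | 5·0+2·1 = 2
L: 2·6+1·0 = 12 | 5·0+2·6 = 12
Z: 2·7+1·2 = 16 | 5·0+2·8 = 16
gcd(2,1,5,2) = 1

Coefficients: [2, 1, 5, 2]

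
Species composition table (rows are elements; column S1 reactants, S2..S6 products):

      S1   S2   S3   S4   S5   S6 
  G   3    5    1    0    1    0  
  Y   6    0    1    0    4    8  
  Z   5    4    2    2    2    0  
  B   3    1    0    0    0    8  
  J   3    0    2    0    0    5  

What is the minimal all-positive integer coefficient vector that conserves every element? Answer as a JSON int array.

Coefficients: [6, 2, 4, 3, 4, 2]

G: 6·3 = 18 | 2·5+4·1+3·0+4·1+2·0 = 18
Y: 6·6 = 36 | 2·0+4·1+3·0+4·4+2·8 = 36
Z: 6·5 = 30 | 2·4+4·2+3·2+4·2+2·0 = 30
B: 6·3 = 18 | 2·1+4·0+3·0+4·0+2·8 = 18
J: 6·3 = 18 | 2·0+4·2+3·0+4·0+2·5 = 18
gcd(6,2,4,3,4,2) = 1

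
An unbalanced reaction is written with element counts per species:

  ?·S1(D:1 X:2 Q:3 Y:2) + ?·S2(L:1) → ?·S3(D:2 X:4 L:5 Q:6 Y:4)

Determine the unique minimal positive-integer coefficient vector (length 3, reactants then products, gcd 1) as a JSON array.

D: 2·1+5·0 = 2 | 1·2 = 2
X: 2·2+5·0 = 4 | 1·4 = 4
L: 2·0+5·1 = 5 | 1·5 = 5
Q: 2·3+5·0 = 6 | 1·6 = 6
Y: 2·2+5·0 = 4 | 1·4 = 4
gcd(2,5,1) = 1

Coefficients: [2, 5, 1]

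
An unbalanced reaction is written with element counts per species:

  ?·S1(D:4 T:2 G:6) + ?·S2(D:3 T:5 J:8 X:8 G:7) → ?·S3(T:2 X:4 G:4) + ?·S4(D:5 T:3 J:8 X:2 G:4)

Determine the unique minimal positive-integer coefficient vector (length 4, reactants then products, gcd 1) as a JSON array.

Coefficients: [1, 2, 3, 2]

D: 1·4+2·3 = 10 | 3·0+2·5 = 10
T: 1·2+2·5 = 12 | 3·2+2·3 = 12
J: 1·0+2·8 = 16 | 3·0+2·8 = 16
X: 1·0+2·8 = 16 | 3·4+2·2 = 16
G: 1·6+2·7 = 20 | 3·4+2·4 = 20
gcd(1,2,3,2) = 1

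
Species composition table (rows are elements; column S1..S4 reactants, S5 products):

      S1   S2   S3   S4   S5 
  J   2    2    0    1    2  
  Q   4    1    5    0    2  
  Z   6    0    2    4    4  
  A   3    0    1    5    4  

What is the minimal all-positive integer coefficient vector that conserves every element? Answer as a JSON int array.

Coefficients: [1, 3, 1, 4, 6]

J: 1·2+3·2+1·0+4·1 = 12 | 6·2 = 12
Q: 1·4+3·1+1·5+4·0 = 12 | 6·2 = 12
Z: 1·6+3·0+1·2+4·4 = 24 | 6·4 = 24
A: 1·3+3·0+1·1+4·5 = 24 | 6·4 = 24
gcd(1,3,1,4,6) = 1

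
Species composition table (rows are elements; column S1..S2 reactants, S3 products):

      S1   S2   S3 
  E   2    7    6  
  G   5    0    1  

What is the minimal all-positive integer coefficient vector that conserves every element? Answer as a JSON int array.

Coefficients: [1, 4, 5]

E: 1·2+4·7 = 30 | 5·6 = 30
G: 1·5+4·0 = 5 | 5·1 = 5
gcd(1,4,5) = 1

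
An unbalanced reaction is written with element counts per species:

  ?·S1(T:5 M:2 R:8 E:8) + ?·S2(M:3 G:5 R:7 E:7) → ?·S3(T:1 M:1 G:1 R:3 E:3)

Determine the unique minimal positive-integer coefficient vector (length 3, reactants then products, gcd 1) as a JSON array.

Coefficients: [1, 1, 5]

T: 1·5+1·0 = 5 | 5·1 = 5
M: 1·2+1·3 = 5 | 5·1 = 5
G: 1·0+1·5 = 5 | 5·1 = 5
R: 1·8+1·7 = 15 | 5·3 = 15
E: 1·8+1·7 = 15 | 5·3 = 15
gcd(1,1,5) = 1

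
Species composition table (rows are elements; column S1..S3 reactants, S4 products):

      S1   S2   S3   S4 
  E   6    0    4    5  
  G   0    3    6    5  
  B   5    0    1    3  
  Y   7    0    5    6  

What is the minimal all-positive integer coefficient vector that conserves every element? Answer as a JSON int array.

E: 3·6+4·0+3·4 = 30 | 6·5 = 30
G: 3·0+4·3+3·6 = 30 | 6·5 = 30
B: 3·5+4·0+3·1 = 18 | 6·3 = 18
Y: 3·7+4·0+3·5 = 36 | 6·6 = 36
gcd(3,4,3,6) = 1

Coefficients: [3, 4, 3, 6]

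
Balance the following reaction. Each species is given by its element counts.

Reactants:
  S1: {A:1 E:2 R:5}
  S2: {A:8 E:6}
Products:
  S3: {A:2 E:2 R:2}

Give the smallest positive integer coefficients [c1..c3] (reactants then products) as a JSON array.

Coefficients: [2, 1, 5]

A: 2·1+1·8 = 10 | 5·2 = 10
E: 2·2+1·6 = 10 | 5·2 = 10
R: 2·5+1·0 = 10 | 5·2 = 10
gcd(2,1,5) = 1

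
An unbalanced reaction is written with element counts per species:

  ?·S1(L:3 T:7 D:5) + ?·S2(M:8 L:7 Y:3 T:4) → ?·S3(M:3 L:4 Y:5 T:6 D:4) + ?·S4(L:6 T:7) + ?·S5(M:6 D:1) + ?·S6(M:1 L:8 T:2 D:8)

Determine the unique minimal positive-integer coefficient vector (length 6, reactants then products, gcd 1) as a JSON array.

Coefficients: [5, 5, 3, 5, 5, 1]

M: 5·0+5·8 = 40 | 3·3+5·0+5·6+1·1 = 40
L: 5·3+5·7 = 50 | 3·4+5·6+5·0+1·8 = 50
Y: 5·0+5·3 = 15 | 3·5+5·0+5·0+1·0 = 15
T: 5·7+5·4 = 55 | 3·6+5·7+5·0+1·2 = 55
D: 5·5+5·0 = 25 | 3·4+5·0+5·1+1·8 = 25
gcd(5,5,3,5,5,1) = 1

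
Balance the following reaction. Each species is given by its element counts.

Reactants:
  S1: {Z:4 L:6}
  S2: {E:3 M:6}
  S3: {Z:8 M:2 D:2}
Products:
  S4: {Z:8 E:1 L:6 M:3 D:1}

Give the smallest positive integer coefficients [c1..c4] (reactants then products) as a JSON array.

Z: 6·4+2·0+3·8 = 48 | 6·8 = 48
E: 6·0+2·3+3·0 = 6 | 6·1 = 6
L: 6·6+2·0+3·0 = 36 | 6·6 = 36
M: 6·0+2·6+3·2 = 18 | 6·3 = 18
D: 6·0+2·0+3·2 = 6 | 6·1 = 6
gcd(6,2,3,6) = 1

Coefficients: [6, 2, 3, 6]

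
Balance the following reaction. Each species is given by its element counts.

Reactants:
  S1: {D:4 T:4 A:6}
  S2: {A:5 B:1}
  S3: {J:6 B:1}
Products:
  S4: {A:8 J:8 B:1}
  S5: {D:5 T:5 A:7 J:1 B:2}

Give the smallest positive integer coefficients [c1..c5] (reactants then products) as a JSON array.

Coefficients: [5, 6, 6, 4, 4]

D: 5·4+6·0+6·0 = 20 | 4·0+4·5 = 20
T: 5·4+6·0+6·0 = 20 | 4·0+4·5 = 20
A: 5·6+6·5+6·0 = 60 | 4·8+4·7 = 60
J: 5·0+6·0+6·6 = 36 | 4·8+4·1 = 36
B: 5·0+6·1+6·1 = 12 | 4·1+4·2 = 12
gcd(5,6,6,4,4) = 1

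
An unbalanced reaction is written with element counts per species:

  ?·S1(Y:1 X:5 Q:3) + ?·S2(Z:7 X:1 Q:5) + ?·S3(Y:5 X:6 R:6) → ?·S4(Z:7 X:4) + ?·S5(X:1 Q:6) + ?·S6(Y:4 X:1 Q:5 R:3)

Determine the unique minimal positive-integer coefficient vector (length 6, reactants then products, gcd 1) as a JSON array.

Coefficients: [3, 5, 1, 5, 4, 2]

Z: 3·0+5·7+1·0 = 35 | 5·7+4·0+2·0 = 35
Y: 3·1+5·0+1·5 = 8 | 5·0+4·0+2·4 = 8
X: 3·5+5·1+1·6 = 26 | 5·4+4·1+2·1 = 26
Q: 3·3+5·5+1·0 = 34 | 5·0+4·6+2·5 = 34
R: 3·0+5·0+1·6 = 6 | 5·0+4·0+2·3 = 6
gcd(3,5,1,5,4,2) = 1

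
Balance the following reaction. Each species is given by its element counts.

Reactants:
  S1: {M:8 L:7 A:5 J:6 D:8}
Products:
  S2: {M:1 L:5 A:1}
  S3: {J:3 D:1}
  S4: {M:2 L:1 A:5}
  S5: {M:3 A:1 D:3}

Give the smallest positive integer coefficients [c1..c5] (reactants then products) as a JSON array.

M: 3·8 = 24 | 4·1+6·0+1·2+6·3 = 24
L: 3·7 = 21 | 4·5+6·0+1·1+6·0 = 21
A: 3·5 = 15 | 4·1+6·0+1·5+6·1 = 15
J: 3·6 = 18 | 4·0+6·3+1·0+6·0 = 18
D: 3·8 = 24 | 4·0+6·1+1·0+6·3 = 24
gcd(3,4,6,1,6) = 1

Coefficients: [3, 4, 6, 1, 6]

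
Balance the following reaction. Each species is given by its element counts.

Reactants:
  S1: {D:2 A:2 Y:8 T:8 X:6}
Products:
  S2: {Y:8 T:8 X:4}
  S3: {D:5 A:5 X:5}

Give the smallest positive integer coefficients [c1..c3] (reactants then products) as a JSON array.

D: 5·2 = 10 | 5·0+2·5 = 10
A: 5·2 = 10 | 5·0+2·5 = 10
Y: 5·8 = 40 | 5·8+2·0 = 40
T: 5·8 = 40 | 5·8+2·0 = 40
X: 5·6 = 30 | 5·4+2·5 = 30
gcd(5,5,2) = 1

Coefficients: [5, 5, 2]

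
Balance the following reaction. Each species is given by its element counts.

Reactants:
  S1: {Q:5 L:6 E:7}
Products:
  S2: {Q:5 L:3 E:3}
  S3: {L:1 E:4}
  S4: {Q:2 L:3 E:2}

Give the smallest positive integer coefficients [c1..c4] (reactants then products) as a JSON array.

Coefficients: [4, 2, 3, 5]

Q: 4·5 = 20 | 2·5+3·0+5·2 = 20
L: 4·6 = 24 | 2·3+3·1+5·3 = 24
E: 4·7 = 28 | 2·3+3·4+5·2 = 28
gcd(4,2,3,5) = 1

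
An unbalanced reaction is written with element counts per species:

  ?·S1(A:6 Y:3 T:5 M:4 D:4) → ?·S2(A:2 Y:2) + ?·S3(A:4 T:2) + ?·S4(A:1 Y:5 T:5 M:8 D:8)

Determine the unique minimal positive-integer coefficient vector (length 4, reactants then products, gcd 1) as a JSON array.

Coefficients: [4, 1, 5, 2]

A: 4·6 = 24 | 1·2+5·4+2·1 = 24
Y: 4·3 = 12 | 1·2+5·0+2·5 = 12
T: 4·5 = 20 | 1·0+5·2+2·5 = 20
M: 4·4 = 16 | 1·0+5·0+2·8 = 16
D: 4·4 = 16 | 1·0+5·0+2·8 = 16
gcd(4,1,5,2) = 1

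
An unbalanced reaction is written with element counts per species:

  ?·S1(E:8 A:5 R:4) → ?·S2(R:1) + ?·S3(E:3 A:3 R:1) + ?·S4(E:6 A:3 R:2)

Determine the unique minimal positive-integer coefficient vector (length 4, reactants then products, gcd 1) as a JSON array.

Coefficients: [3, 4, 2, 3]

E: 3·8 = 24 | 4·0+2·3+3·6 = 24
A: 3·5 = 15 | 4·0+2·3+3·3 = 15
R: 3·4 = 12 | 4·1+2·1+3·2 = 12
gcd(3,4,2,3) = 1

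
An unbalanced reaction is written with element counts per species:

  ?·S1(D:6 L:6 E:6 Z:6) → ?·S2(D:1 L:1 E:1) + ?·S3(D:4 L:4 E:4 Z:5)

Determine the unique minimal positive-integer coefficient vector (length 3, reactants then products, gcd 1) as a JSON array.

D: 5·6 = 30 | 6·1+6·4 = 30
L: 5·6 = 30 | 6·1+6·4 = 30
E: 5·6 = 30 | 6·1+6·4 = 30
Z: 5·6 = 30 | 6·0+6·5 = 30
gcd(5,6,6) = 1

Coefficients: [5, 6, 6]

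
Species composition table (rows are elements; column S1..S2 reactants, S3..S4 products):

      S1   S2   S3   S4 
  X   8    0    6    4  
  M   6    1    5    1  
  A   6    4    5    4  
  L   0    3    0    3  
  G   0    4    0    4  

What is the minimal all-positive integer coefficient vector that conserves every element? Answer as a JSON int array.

X: 5·8+1·0 = 40 | 6·6+1·4 = 40
M: 5·6+1·1 = 31 | 6·5+1·1 = 31
A: 5·6+1·4 = 34 | 6·5+1·4 = 34
L: 5·0+1·3 = 3 | 6·0+1·3 = 3
G: 5·0+1·4 = 4 | 6·0+1·4 = 4
gcd(5,1,6,1) = 1

Coefficients: [5, 1, 6, 1]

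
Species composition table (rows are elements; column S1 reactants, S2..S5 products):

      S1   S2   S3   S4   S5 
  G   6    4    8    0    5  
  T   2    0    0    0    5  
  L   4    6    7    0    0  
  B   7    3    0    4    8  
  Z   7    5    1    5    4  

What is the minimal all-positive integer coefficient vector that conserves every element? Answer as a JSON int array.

G: 5·6 = 30 | 1·4+2·8+4·0+2·5 = 30
T: 5·2 = 10 | 1·0+2·0+4·0+2·5 = 10
L: 5·4 = 20 | 1·6+2·7+4·0+2·0 = 20
B: 5·7 = 35 | 1·3+2·0+4·4+2·8 = 35
Z: 5·7 = 35 | 1·5+2·1+4·5+2·4 = 35
gcd(5,1,2,4,2) = 1

Coefficients: [5, 1, 2, 4, 2]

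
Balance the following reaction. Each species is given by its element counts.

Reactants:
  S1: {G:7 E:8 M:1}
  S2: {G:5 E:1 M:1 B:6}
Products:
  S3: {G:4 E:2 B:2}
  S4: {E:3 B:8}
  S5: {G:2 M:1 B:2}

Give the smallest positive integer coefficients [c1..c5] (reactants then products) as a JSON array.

Coefficients: [1, 5, 5, 1, 6]

G: 1·7+5·5 = 32 | 5·4+1·0+6·2 = 32
E: 1·8+5·1 = 13 | 5·2+1·3+6·0 = 13
M: 1·1+5·1 = 6 | 5·0+1·0+6·1 = 6
B: 1·0+5·6 = 30 | 5·2+1·8+6·2 = 30
gcd(1,5,5,1,6) = 1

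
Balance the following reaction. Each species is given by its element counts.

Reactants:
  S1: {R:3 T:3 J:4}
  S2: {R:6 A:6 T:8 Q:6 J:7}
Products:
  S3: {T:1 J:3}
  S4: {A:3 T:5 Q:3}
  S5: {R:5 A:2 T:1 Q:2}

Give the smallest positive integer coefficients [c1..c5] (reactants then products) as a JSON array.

R: 1·3+2·6 = 15 | 6·0+2·0+3·5 = 15
A: 1·0+2·6 = 12 | 6·0+2·3+3·2 = 12
T: 1·3+2·8 = 19 | 6·1+2·5+3·1 = 19
Q: 1·0+2·6 = 12 | 6·0+2·3+3·2 = 12
J: 1·4+2·7 = 18 | 6·3+2·0+3·0 = 18
gcd(1,2,6,2,3) = 1

Coefficients: [1, 2, 6, 2, 3]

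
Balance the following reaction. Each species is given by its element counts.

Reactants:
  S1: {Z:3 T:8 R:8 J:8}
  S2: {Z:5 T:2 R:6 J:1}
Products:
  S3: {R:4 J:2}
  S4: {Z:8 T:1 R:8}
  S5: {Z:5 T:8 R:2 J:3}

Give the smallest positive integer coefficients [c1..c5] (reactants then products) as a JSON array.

Z: 2·3+5·5 = 31 | 6·0+2·8+3·5 = 31
T: 2·8+5·2 = 26 | 6·0+2·1+3·8 = 26
R: 2·8+5·6 = 46 | 6·4+2·8+3·2 = 46
J: 2·8+5·1 = 21 | 6·2+2·0+3·3 = 21
gcd(2,5,6,2,3) = 1

Coefficients: [2, 5, 6, 2, 3]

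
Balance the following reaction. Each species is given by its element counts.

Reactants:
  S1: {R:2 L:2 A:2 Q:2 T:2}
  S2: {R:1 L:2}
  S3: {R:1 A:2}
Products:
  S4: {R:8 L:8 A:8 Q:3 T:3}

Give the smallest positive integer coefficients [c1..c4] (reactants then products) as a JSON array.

Coefficients: [3, 5, 5, 2]

R: 3·2+5·1+5·1 = 16 | 2·8 = 16
L: 3·2+5·2+5·0 = 16 | 2·8 = 16
A: 3·2+5·0+5·2 = 16 | 2·8 = 16
Q: 3·2+5·0+5·0 = 6 | 2·3 = 6
T: 3·2+5·0+5·0 = 6 | 2·3 = 6
gcd(3,5,5,2) = 1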